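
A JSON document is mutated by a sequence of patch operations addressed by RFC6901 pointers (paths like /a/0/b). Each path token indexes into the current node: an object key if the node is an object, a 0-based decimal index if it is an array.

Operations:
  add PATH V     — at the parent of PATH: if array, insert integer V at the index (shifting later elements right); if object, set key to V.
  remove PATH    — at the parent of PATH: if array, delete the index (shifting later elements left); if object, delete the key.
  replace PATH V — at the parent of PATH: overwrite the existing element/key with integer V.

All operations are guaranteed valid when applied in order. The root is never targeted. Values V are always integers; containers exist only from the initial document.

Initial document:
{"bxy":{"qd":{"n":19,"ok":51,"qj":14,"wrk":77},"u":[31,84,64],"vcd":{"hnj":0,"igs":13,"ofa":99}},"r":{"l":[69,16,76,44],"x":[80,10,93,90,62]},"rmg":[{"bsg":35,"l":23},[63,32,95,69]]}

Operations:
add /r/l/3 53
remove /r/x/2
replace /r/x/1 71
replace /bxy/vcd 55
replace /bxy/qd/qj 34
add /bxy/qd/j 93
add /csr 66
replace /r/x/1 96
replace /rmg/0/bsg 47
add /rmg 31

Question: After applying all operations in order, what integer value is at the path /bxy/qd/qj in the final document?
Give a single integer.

After op 1 (add /r/l/3 53): {"bxy":{"qd":{"n":19,"ok":51,"qj":14,"wrk":77},"u":[31,84,64],"vcd":{"hnj":0,"igs":13,"ofa":99}},"r":{"l":[69,16,76,53,44],"x":[80,10,93,90,62]},"rmg":[{"bsg":35,"l":23},[63,32,95,69]]}
After op 2 (remove /r/x/2): {"bxy":{"qd":{"n":19,"ok":51,"qj":14,"wrk":77},"u":[31,84,64],"vcd":{"hnj":0,"igs":13,"ofa":99}},"r":{"l":[69,16,76,53,44],"x":[80,10,90,62]},"rmg":[{"bsg":35,"l":23},[63,32,95,69]]}
After op 3 (replace /r/x/1 71): {"bxy":{"qd":{"n":19,"ok":51,"qj":14,"wrk":77},"u":[31,84,64],"vcd":{"hnj":0,"igs":13,"ofa":99}},"r":{"l":[69,16,76,53,44],"x":[80,71,90,62]},"rmg":[{"bsg":35,"l":23},[63,32,95,69]]}
After op 4 (replace /bxy/vcd 55): {"bxy":{"qd":{"n":19,"ok":51,"qj":14,"wrk":77},"u":[31,84,64],"vcd":55},"r":{"l":[69,16,76,53,44],"x":[80,71,90,62]},"rmg":[{"bsg":35,"l":23},[63,32,95,69]]}
After op 5 (replace /bxy/qd/qj 34): {"bxy":{"qd":{"n":19,"ok":51,"qj":34,"wrk":77},"u":[31,84,64],"vcd":55},"r":{"l":[69,16,76,53,44],"x":[80,71,90,62]},"rmg":[{"bsg":35,"l":23},[63,32,95,69]]}
After op 6 (add /bxy/qd/j 93): {"bxy":{"qd":{"j":93,"n":19,"ok":51,"qj":34,"wrk":77},"u":[31,84,64],"vcd":55},"r":{"l":[69,16,76,53,44],"x":[80,71,90,62]},"rmg":[{"bsg":35,"l":23},[63,32,95,69]]}
After op 7 (add /csr 66): {"bxy":{"qd":{"j":93,"n":19,"ok":51,"qj":34,"wrk":77},"u":[31,84,64],"vcd":55},"csr":66,"r":{"l":[69,16,76,53,44],"x":[80,71,90,62]},"rmg":[{"bsg":35,"l":23},[63,32,95,69]]}
After op 8 (replace /r/x/1 96): {"bxy":{"qd":{"j":93,"n":19,"ok":51,"qj":34,"wrk":77},"u":[31,84,64],"vcd":55},"csr":66,"r":{"l":[69,16,76,53,44],"x":[80,96,90,62]},"rmg":[{"bsg":35,"l":23},[63,32,95,69]]}
After op 9 (replace /rmg/0/bsg 47): {"bxy":{"qd":{"j":93,"n":19,"ok":51,"qj":34,"wrk":77},"u":[31,84,64],"vcd":55},"csr":66,"r":{"l":[69,16,76,53,44],"x":[80,96,90,62]},"rmg":[{"bsg":47,"l":23},[63,32,95,69]]}
After op 10 (add /rmg 31): {"bxy":{"qd":{"j":93,"n":19,"ok":51,"qj":34,"wrk":77},"u":[31,84,64],"vcd":55},"csr":66,"r":{"l":[69,16,76,53,44],"x":[80,96,90,62]},"rmg":31}
Value at /bxy/qd/qj: 34

Answer: 34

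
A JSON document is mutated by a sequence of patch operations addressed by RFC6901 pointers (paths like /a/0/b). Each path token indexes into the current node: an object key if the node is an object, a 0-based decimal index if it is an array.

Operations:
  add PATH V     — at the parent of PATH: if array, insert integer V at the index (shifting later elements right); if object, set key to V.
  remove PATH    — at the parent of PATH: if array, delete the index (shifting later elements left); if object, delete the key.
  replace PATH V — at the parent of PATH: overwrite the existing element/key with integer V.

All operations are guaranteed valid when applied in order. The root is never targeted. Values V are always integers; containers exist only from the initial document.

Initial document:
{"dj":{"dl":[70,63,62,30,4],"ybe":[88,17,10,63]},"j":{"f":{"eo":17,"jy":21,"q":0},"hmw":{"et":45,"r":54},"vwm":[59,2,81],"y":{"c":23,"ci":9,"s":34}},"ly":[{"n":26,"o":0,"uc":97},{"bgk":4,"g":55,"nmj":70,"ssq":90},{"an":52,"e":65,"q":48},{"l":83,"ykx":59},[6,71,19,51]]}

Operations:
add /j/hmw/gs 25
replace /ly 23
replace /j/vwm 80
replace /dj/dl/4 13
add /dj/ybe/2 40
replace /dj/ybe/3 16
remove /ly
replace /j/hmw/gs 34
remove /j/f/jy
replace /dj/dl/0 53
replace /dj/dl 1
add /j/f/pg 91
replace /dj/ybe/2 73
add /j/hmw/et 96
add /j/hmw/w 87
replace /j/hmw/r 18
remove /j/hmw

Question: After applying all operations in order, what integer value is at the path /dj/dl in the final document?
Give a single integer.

Answer: 1

Derivation:
After op 1 (add /j/hmw/gs 25): {"dj":{"dl":[70,63,62,30,4],"ybe":[88,17,10,63]},"j":{"f":{"eo":17,"jy":21,"q":0},"hmw":{"et":45,"gs":25,"r":54},"vwm":[59,2,81],"y":{"c":23,"ci":9,"s":34}},"ly":[{"n":26,"o":0,"uc":97},{"bgk":4,"g":55,"nmj":70,"ssq":90},{"an":52,"e":65,"q":48},{"l":83,"ykx":59},[6,71,19,51]]}
After op 2 (replace /ly 23): {"dj":{"dl":[70,63,62,30,4],"ybe":[88,17,10,63]},"j":{"f":{"eo":17,"jy":21,"q":0},"hmw":{"et":45,"gs":25,"r":54},"vwm":[59,2,81],"y":{"c":23,"ci":9,"s":34}},"ly":23}
After op 3 (replace /j/vwm 80): {"dj":{"dl":[70,63,62,30,4],"ybe":[88,17,10,63]},"j":{"f":{"eo":17,"jy":21,"q":0},"hmw":{"et":45,"gs":25,"r":54},"vwm":80,"y":{"c":23,"ci":9,"s":34}},"ly":23}
After op 4 (replace /dj/dl/4 13): {"dj":{"dl":[70,63,62,30,13],"ybe":[88,17,10,63]},"j":{"f":{"eo":17,"jy":21,"q":0},"hmw":{"et":45,"gs":25,"r":54},"vwm":80,"y":{"c":23,"ci":9,"s":34}},"ly":23}
After op 5 (add /dj/ybe/2 40): {"dj":{"dl":[70,63,62,30,13],"ybe":[88,17,40,10,63]},"j":{"f":{"eo":17,"jy":21,"q":0},"hmw":{"et":45,"gs":25,"r":54},"vwm":80,"y":{"c":23,"ci":9,"s":34}},"ly":23}
After op 6 (replace /dj/ybe/3 16): {"dj":{"dl":[70,63,62,30,13],"ybe":[88,17,40,16,63]},"j":{"f":{"eo":17,"jy":21,"q":0},"hmw":{"et":45,"gs":25,"r":54},"vwm":80,"y":{"c":23,"ci":9,"s":34}},"ly":23}
After op 7 (remove /ly): {"dj":{"dl":[70,63,62,30,13],"ybe":[88,17,40,16,63]},"j":{"f":{"eo":17,"jy":21,"q":0},"hmw":{"et":45,"gs":25,"r":54},"vwm":80,"y":{"c":23,"ci":9,"s":34}}}
After op 8 (replace /j/hmw/gs 34): {"dj":{"dl":[70,63,62,30,13],"ybe":[88,17,40,16,63]},"j":{"f":{"eo":17,"jy":21,"q":0},"hmw":{"et":45,"gs":34,"r":54},"vwm":80,"y":{"c":23,"ci":9,"s":34}}}
After op 9 (remove /j/f/jy): {"dj":{"dl":[70,63,62,30,13],"ybe":[88,17,40,16,63]},"j":{"f":{"eo":17,"q":0},"hmw":{"et":45,"gs":34,"r":54},"vwm":80,"y":{"c":23,"ci":9,"s":34}}}
After op 10 (replace /dj/dl/0 53): {"dj":{"dl":[53,63,62,30,13],"ybe":[88,17,40,16,63]},"j":{"f":{"eo":17,"q":0},"hmw":{"et":45,"gs":34,"r":54},"vwm":80,"y":{"c":23,"ci":9,"s":34}}}
After op 11 (replace /dj/dl 1): {"dj":{"dl":1,"ybe":[88,17,40,16,63]},"j":{"f":{"eo":17,"q":0},"hmw":{"et":45,"gs":34,"r":54},"vwm":80,"y":{"c":23,"ci":9,"s":34}}}
After op 12 (add /j/f/pg 91): {"dj":{"dl":1,"ybe":[88,17,40,16,63]},"j":{"f":{"eo":17,"pg":91,"q":0},"hmw":{"et":45,"gs":34,"r":54},"vwm":80,"y":{"c":23,"ci":9,"s":34}}}
After op 13 (replace /dj/ybe/2 73): {"dj":{"dl":1,"ybe":[88,17,73,16,63]},"j":{"f":{"eo":17,"pg":91,"q":0},"hmw":{"et":45,"gs":34,"r":54},"vwm":80,"y":{"c":23,"ci":9,"s":34}}}
After op 14 (add /j/hmw/et 96): {"dj":{"dl":1,"ybe":[88,17,73,16,63]},"j":{"f":{"eo":17,"pg":91,"q":0},"hmw":{"et":96,"gs":34,"r":54},"vwm":80,"y":{"c":23,"ci":9,"s":34}}}
After op 15 (add /j/hmw/w 87): {"dj":{"dl":1,"ybe":[88,17,73,16,63]},"j":{"f":{"eo":17,"pg":91,"q":0},"hmw":{"et":96,"gs":34,"r":54,"w":87},"vwm":80,"y":{"c":23,"ci":9,"s":34}}}
After op 16 (replace /j/hmw/r 18): {"dj":{"dl":1,"ybe":[88,17,73,16,63]},"j":{"f":{"eo":17,"pg":91,"q":0},"hmw":{"et":96,"gs":34,"r":18,"w":87},"vwm":80,"y":{"c":23,"ci":9,"s":34}}}
After op 17 (remove /j/hmw): {"dj":{"dl":1,"ybe":[88,17,73,16,63]},"j":{"f":{"eo":17,"pg":91,"q":0},"vwm":80,"y":{"c":23,"ci":9,"s":34}}}
Value at /dj/dl: 1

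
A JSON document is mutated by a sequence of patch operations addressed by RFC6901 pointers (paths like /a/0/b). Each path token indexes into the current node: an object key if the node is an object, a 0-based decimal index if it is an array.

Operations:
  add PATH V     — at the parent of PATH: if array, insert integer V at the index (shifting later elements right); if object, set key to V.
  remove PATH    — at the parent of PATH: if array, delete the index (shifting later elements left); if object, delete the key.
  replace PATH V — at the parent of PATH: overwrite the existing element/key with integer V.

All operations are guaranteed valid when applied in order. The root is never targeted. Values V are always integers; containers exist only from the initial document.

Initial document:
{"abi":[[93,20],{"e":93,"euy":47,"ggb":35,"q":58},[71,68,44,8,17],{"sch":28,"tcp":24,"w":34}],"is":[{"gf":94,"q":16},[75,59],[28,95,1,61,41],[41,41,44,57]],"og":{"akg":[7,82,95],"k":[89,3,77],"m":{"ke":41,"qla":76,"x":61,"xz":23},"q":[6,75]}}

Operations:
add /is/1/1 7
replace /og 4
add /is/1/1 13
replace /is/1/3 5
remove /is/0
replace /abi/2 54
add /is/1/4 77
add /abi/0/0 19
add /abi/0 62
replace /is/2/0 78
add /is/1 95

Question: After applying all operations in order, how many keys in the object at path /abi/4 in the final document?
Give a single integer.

Answer: 3

Derivation:
After op 1 (add /is/1/1 7): {"abi":[[93,20],{"e":93,"euy":47,"ggb":35,"q":58},[71,68,44,8,17],{"sch":28,"tcp":24,"w":34}],"is":[{"gf":94,"q":16},[75,7,59],[28,95,1,61,41],[41,41,44,57]],"og":{"akg":[7,82,95],"k":[89,3,77],"m":{"ke":41,"qla":76,"x":61,"xz":23},"q":[6,75]}}
After op 2 (replace /og 4): {"abi":[[93,20],{"e":93,"euy":47,"ggb":35,"q":58},[71,68,44,8,17],{"sch":28,"tcp":24,"w":34}],"is":[{"gf":94,"q":16},[75,7,59],[28,95,1,61,41],[41,41,44,57]],"og":4}
After op 3 (add /is/1/1 13): {"abi":[[93,20],{"e":93,"euy":47,"ggb":35,"q":58},[71,68,44,8,17],{"sch":28,"tcp":24,"w":34}],"is":[{"gf":94,"q":16},[75,13,7,59],[28,95,1,61,41],[41,41,44,57]],"og":4}
After op 4 (replace /is/1/3 5): {"abi":[[93,20],{"e":93,"euy":47,"ggb":35,"q":58},[71,68,44,8,17],{"sch":28,"tcp":24,"w":34}],"is":[{"gf":94,"q":16},[75,13,7,5],[28,95,1,61,41],[41,41,44,57]],"og":4}
After op 5 (remove /is/0): {"abi":[[93,20],{"e":93,"euy":47,"ggb":35,"q":58},[71,68,44,8,17],{"sch":28,"tcp":24,"w":34}],"is":[[75,13,7,5],[28,95,1,61,41],[41,41,44,57]],"og":4}
After op 6 (replace /abi/2 54): {"abi":[[93,20],{"e":93,"euy":47,"ggb":35,"q":58},54,{"sch":28,"tcp":24,"w":34}],"is":[[75,13,7,5],[28,95,1,61,41],[41,41,44,57]],"og":4}
After op 7 (add /is/1/4 77): {"abi":[[93,20],{"e":93,"euy":47,"ggb":35,"q":58},54,{"sch":28,"tcp":24,"w":34}],"is":[[75,13,7,5],[28,95,1,61,77,41],[41,41,44,57]],"og":4}
After op 8 (add /abi/0/0 19): {"abi":[[19,93,20],{"e":93,"euy":47,"ggb":35,"q":58},54,{"sch":28,"tcp":24,"w":34}],"is":[[75,13,7,5],[28,95,1,61,77,41],[41,41,44,57]],"og":4}
After op 9 (add /abi/0 62): {"abi":[62,[19,93,20],{"e":93,"euy":47,"ggb":35,"q":58},54,{"sch":28,"tcp":24,"w":34}],"is":[[75,13,7,5],[28,95,1,61,77,41],[41,41,44,57]],"og":4}
After op 10 (replace /is/2/0 78): {"abi":[62,[19,93,20],{"e":93,"euy":47,"ggb":35,"q":58},54,{"sch":28,"tcp":24,"w":34}],"is":[[75,13,7,5],[28,95,1,61,77,41],[78,41,44,57]],"og":4}
After op 11 (add /is/1 95): {"abi":[62,[19,93,20],{"e":93,"euy":47,"ggb":35,"q":58},54,{"sch":28,"tcp":24,"w":34}],"is":[[75,13,7,5],95,[28,95,1,61,77,41],[78,41,44,57]],"og":4}
Size at path /abi/4: 3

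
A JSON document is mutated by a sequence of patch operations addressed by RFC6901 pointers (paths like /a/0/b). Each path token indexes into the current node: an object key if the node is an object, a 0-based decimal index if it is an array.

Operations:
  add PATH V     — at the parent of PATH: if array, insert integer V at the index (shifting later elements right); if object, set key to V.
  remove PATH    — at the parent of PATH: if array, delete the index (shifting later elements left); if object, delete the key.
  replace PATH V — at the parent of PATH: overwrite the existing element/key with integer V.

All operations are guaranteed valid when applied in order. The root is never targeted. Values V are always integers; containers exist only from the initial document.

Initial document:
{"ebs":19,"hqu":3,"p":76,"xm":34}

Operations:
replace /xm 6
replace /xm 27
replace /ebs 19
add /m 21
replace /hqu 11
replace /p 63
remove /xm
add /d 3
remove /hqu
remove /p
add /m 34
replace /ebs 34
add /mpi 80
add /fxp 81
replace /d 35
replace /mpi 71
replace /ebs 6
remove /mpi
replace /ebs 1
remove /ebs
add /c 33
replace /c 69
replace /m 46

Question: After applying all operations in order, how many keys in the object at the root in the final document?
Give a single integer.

After op 1 (replace /xm 6): {"ebs":19,"hqu":3,"p":76,"xm":6}
After op 2 (replace /xm 27): {"ebs":19,"hqu":3,"p":76,"xm":27}
After op 3 (replace /ebs 19): {"ebs":19,"hqu":3,"p":76,"xm":27}
After op 4 (add /m 21): {"ebs":19,"hqu":3,"m":21,"p":76,"xm":27}
After op 5 (replace /hqu 11): {"ebs":19,"hqu":11,"m":21,"p":76,"xm":27}
After op 6 (replace /p 63): {"ebs":19,"hqu":11,"m":21,"p":63,"xm":27}
After op 7 (remove /xm): {"ebs":19,"hqu":11,"m":21,"p":63}
After op 8 (add /d 3): {"d":3,"ebs":19,"hqu":11,"m":21,"p":63}
After op 9 (remove /hqu): {"d":3,"ebs":19,"m":21,"p":63}
After op 10 (remove /p): {"d":3,"ebs":19,"m":21}
After op 11 (add /m 34): {"d":3,"ebs":19,"m":34}
After op 12 (replace /ebs 34): {"d":3,"ebs":34,"m":34}
After op 13 (add /mpi 80): {"d":3,"ebs":34,"m":34,"mpi":80}
After op 14 (add /fxp 81): {"d":3,"ebs":34,"fxp":81,"m":34,"mpi":80}
After op 15 (replace /d 35): {"d":35,"ebs":34,"fxp":81,"m":34,"mpi":80}
After op 16 (replace /mpi 71): {"d":35,"ebs":34,"fxp":81,"m":34,"mpi":71}
After op 17 (replace /ebs 6): {"d":35,"ebs":6,"fxp":81,"m":34,"mpi":71}
After op 18 (remove /mpi): {"d":35,"ebs":6,"fxp":81,"m":34}
After op 19 (replace /ebs 1): {"d":35,"ebs":1,"fxp":81,"m":34}
After op 20 (remove /ebs): {"d":35,"fxp":81,"m":34}
After op 21 (add /c 33): {"c":33,"d":35,"fxp":81,"m":34}
After op 22 (replace /c 69): {"c":69,"d":35,"fxp":81,"m":34}
After op 23 (replace /m 46): {"c":69,"d":35,"fxp":81,"m":46}
Size at the root: 4

Answer: 4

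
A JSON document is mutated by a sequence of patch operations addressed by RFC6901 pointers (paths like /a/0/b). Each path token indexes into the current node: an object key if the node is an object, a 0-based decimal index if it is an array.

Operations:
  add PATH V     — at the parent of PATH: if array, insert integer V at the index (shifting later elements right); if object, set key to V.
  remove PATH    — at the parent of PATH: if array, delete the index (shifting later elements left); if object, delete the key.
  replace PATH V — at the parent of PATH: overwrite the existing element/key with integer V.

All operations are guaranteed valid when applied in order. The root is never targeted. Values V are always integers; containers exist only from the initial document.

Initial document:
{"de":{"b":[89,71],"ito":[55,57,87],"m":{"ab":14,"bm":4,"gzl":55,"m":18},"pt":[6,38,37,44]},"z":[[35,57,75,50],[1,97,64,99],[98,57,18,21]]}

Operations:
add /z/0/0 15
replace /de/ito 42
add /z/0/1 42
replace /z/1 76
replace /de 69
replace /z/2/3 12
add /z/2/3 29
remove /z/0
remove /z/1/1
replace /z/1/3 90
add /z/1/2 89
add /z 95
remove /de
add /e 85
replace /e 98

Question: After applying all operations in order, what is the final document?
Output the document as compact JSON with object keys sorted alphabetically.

Answer: {"e":98,"z":95}

Derivation:
After op 1 (add /z/0/0 15): {"de":{"b":[89,71],"ito":[55,57,87],"m":{"ab":14,"bm":4,"gzl":55,"m":18},"pt":[6,38,37,44]},"z":[[15,35,57,75,50],[1,97,64,99],[98,57,18,21]]}
After op 2 (replace /de/ito 42): {"de":{"b":[89,71],"ito":42,"m":{"ab":14,"bm":4,"gzl":55,"m":18},"pt":[6,38,37,44]},"z":[[15,35,57,75,50],[1,97,64,99],[98,57,18,21]]}
After op 3 (add /z/0/1 42): {"de":{"b":[89,71],"ito":42,"m":{"ab":14,"bm":4,"gzl":55,"m":18},"pt":[6,38,37,44]},"z":[[15,42,35,57,75,50],[1,97,64,99],[98,57,18,21]]}
After op 4 (replace /z/1 76): {"de":{"b":[89,71],"ito":42,"m":{"ab":14,"bm":4,"gzl":55,"m":18},"pt":[6,38,37,44]},"z":[[15,42,35,57,75,50],76,[98,57,18,21]]}
After op 5 (replace /de 69): {"de":69,"z":[[15,42,35,57,75,50],76,[98,57,18,21]]}
After op 6 (replace /z/2/3 12): {"de":69,"z":[[15,42,35,57,75,50],76,[98,57,18,12]]}
After op 7 (add /z/2/3 29): {"de":69,"z":[[15,42,35,57,75,50],76,[98,57,18,29,12]]}
After op 8 (remove /z/0): {"de":69,"z":[76,[98,57,18,29,12]]}
After op 9 (remove /z/1/1): {"de":69,"z":[76,[98,18,29,12]]}
After op 10 (replace /z/1/3 90): {"de":69,"z":[76,[98,18,29,90]]}
After op 11 (add /z/1/2 89): {"de":69,"z":[76,[98,18,89,29,90]]}
After op 12 (add /z 95): {"de":69,"z":95}
After op 13 (remove /de): {"z":95}
After op 14 (add /e 85): {"e":85,"z":95}
After op 15 (replace /e 98): {"e":98,"z":95}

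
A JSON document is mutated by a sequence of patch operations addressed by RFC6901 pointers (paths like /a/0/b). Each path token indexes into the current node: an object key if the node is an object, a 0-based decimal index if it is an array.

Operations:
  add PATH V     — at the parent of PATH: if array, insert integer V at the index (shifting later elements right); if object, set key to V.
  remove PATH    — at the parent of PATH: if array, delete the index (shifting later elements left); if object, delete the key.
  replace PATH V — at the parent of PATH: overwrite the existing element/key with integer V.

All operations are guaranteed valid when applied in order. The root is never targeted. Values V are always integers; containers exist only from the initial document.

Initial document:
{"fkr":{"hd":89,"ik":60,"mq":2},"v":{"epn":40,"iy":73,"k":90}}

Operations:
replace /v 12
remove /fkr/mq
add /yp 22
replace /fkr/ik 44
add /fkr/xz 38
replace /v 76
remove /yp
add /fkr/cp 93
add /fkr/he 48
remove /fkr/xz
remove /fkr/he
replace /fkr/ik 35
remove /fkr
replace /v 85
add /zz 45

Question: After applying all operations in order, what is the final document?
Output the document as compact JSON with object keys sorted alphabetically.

After op 1 (replace /v 12): {"fkr":{"hd":89,"ik":60,"mq":2},"v":12}
After op 2 (remove /fkr/mq): {"fkr":{"hd":89,"ik":60},"v":12}
After op 3 (add /yp 22): {"fkr":{"hd":89,"ik":60},"v":12,"yp":22}
After op 4 (replace /fkr/ik 44): {"fkr":{"hd":89,"ik":44},"v":12,"yp":22}
After op 5 (add /fkr/xz 38): {"fkr":{"hd":89,"ik":44,"xz":38},"v":12,"yp":22}
After op 6 (replace /v 76): {"fkr":{"hd":89,"ik":44,"xz":38},"v":76,"yp":22}
After op 7 (remove /yp): {"fkr":{"hd":89,"ik":44,"xz":38},"v":76}
After op 8 (add /fkr/cp 93): {"fkr":{"cp":93,"hd":89,"ik":44,"xz":38},"v":76}
After op 9 (add /fkr/he 48): {"fkr":{"cp":93,"hd":89,"he":48,"ik":44,"xz":38},"v":76}
After op 10 (remove /fkr/xz): {"fkr":{"cp":93,"hd":89,"he":48,"ik":44},"v":76}
After op 11 (remove /fkr/he): {"fkr":{"cp":93,"hd":89,"ik":44},"v":76}
After op 12 (replace /fkr/ik 35): {"fkr":{"cp":93,"hd":89,"ik":35},"v":76}
After op 13 (remove /fkr): {"v":76}
After op 14 (replace /v 85): {"v":85}
After op 15 (add /zz 45): {"v":85,"zz":45}

Answer: {"v":85,"zz":45}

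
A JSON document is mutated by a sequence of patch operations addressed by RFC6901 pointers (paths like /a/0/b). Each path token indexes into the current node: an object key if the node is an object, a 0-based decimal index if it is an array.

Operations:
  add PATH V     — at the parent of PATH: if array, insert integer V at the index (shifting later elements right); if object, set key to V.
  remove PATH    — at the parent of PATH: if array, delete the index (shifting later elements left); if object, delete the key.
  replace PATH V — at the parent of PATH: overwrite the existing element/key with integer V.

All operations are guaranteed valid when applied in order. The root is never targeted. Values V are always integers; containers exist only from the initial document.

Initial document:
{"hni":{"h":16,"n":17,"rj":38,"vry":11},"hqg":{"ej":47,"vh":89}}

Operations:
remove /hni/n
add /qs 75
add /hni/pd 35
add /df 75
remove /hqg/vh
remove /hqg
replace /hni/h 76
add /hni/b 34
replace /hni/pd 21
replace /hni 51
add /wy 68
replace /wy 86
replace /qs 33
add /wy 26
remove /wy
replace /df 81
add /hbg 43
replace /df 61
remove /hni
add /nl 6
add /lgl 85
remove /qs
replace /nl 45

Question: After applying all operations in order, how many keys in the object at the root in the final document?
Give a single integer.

Answer: 4

Derivation:
After op 1 (remove /hni/n): {"hni":{"h":16,"rj":38,"vry":11},"hqg":{"ej":47,"vh":89}}
After op 2 (add /qs 75): {"hni":{"h":16,"rj":38,"vry":11},"hqg":{"ej":47,"vh":89},"qs":75}
After op 3 (add /hni/pd 35): {"hni":{"h":16,"pd":35,"rj":38,"vry":11},"hqg":{"ej":47,"vh":89},"qs":75}
After op 4 (add /df 75): {"df":75,"hni":{"h":16,"pd":35,"rj":38,"vry":11},"hqg":{"ej":47,"vh":89},"qs":75}
After op 5 (remove /hqg/vh): {"df":75,"hni":{"h":16,"pd":35,"rj":38,"vry":11},"hqg":{"ej":47},"qs":75}
After op 6 (remove /hqg): {"df":75,"hni":{"h":16,"pd":35,"rj":38,"vry":11},"qs":75}
After op 7 (replace /hni/h 76): {"df":75,"hni":{"h":76,"pd":35,"rj":38,"vry":11},"qs":75}
After op 8 (add /hni/b 34): {"df":75,"hni":{"b":34,"h":76,"pd":35,"rj":38,"vry":11},"qs":75}
After op 9 (replace /hni/pd 21): {"df":75,"hni":{"b":34,"h":76,"pd":21,"rj":38,"vry":11},"qs":75}
After op 10 (replace /hni 51): {"df":75,"hni":51,"qs":75}
After op 11 (add /wy 68): {"df":75,"hni":51,"qs":75,"wy":68}
After op 12 (replace /wy 86): {"df":75,"hni":51,"qs":75,"wy":86}
After op 13 (replace /qs 33): {"df":75,"hni":51,"qs":33,"wy":86}
After op 14 (add /wy 26): {"df":75,"hni":51,"qs":33,"wy":26}
After op 15 (remove /wy): {"df":75,"hni":51,"qs":33}
After op 16 (replace /df 81): {"df":81,"hni":51,"qs":33}
After op 17 (add /hbg 43): {"df":81,"hbg":43,"hni":51,"qs":33}
After op 18 (replace /df 61): {"df":61,"hbg":43,"hni":51,"qs":33}
After op 19 (remove /hni): {"df":61,"hbg":43,"qs":33}
After op 20 (add /nl 6): {"df":61,"hbg":43,"nl":6,"qs":33}
After op 21 (add /lgl 85): {"df":61,"hbg":43,"lgl":85,"nl":6,"qs":33}
After op 22 (remove /qs): {"df":61,"hbg":43,"lgl":85,"nl":6}
After op 23 (replace /nl 45): {"df":61,"hbg":43,"lgl":85,"nl":45}
Size at the root: 4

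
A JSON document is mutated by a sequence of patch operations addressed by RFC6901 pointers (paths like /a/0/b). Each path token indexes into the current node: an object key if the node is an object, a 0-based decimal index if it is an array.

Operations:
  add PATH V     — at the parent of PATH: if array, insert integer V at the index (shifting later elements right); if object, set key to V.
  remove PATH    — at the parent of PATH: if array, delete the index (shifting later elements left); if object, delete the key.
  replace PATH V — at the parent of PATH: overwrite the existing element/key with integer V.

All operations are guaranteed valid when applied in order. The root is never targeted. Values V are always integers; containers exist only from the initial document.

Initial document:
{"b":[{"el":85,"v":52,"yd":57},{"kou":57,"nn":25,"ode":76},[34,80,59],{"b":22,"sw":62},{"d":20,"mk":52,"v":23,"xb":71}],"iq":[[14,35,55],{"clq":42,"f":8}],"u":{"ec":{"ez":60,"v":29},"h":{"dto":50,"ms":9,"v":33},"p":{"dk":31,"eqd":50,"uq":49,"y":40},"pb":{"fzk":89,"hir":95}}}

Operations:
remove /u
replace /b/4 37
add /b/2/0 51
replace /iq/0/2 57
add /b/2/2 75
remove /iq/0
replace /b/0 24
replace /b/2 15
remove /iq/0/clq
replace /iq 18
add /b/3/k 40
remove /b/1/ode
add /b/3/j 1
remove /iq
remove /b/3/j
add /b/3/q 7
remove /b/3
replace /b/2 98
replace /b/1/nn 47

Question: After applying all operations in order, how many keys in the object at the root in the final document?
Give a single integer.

After op 1 (remove /u): {"b":[{"el":85,"v":52,"yd":57},{"kou":57,"nn":25,"ode":76},[34,80,59],{"b":22,"sw":62},{"d":20,"mk":52,"v":23,"xb":71}],"iq":[[14,35,55],{"clq":42,"f":8}]}
After op 2 (replace /b/4 37): {"b":[{"el":85,"v":52,"yd":57},{"kou":57,"nn":25,"ode":76},[34,80,59],{"b":22,"sw":62},37],"iq":[[14,35,55],{"clq":42,"f":8}]}
After op 3 (add /b/2/0 51): {"b":[{"el":85,"v":52,"yd":57},{"kou":57,"nn":25,"ode":76},[51,34,80,59],{"b":22,"sw":62},37],"iq":[[14,35,55],{"clq":42,"f":8}]}
After op 4 (replace /iq/0/2 57): {"b":[{"el":85,"v":52,"yd":57},{"kou":57,"nn":25,"ode":76},[51,34,80,59],{"b":22,"sw":62},37],"iq":[[14,35,57],{"clq":42,"f":8}]}
After op 5 (add /b/2/2 75): {"b":[{"el":85,"v":52,"yd":57},{"kou":57,"nn":25,"ode":76},[51,34,75,80,59],{"b":22,"sw":62},37],"iq":[[14,35,57],{"clq":42,"f":8}]}
After op 6 (remove /iq/0): {"b":[{"el":85,"v":52,"yd":57},{"kou":57,"nn":25,"ode":76},[51,34,75,80,59],{"b":22,"sw":62},37],"iq":[{"clq":42,"f":8}]}
After op 7 (replace /b/0 24): {"b":[24,{"kou":57,"nn":25,"ode":76},[51,34,75,80,59],{"b":22,"sw":62},37],"iq":[{"clq":42,"f":8}]}
After op 8 (replace /b/2 15): {"b":[24,{"kou":57,"nn":25,"ode":76},15,{"b":22,"sw":62},37],"iq":[{"clq":42,"f":8}]}
After op 9 (remove /iq/0/clq): {"b":[24,{"kou":57,"nn":25,"ode":76},15,{"b":22,"sw":62},37],"iq":[{"f":8}]}
After op 10 (replace /iq 18): {"b":[24,{"kou":57,"nn":25,"ode":76},15,{"b":22,"sw":62},37],"iq":18}
After op 11 (add /b/3/k 40): {"b":[24,{"kou":57,"nn":25,"ode":76},15,{"b":22,"k":40,"sw":62},37],"iq":18}
After op 12 (remove /b/1/ode): {"b":[24,{"kou":57,"nn":25},15,{"b":22,"k":40,"sw":62},37],"iq":18}
After op 13 (add /b/3/j 1): {"b":[24,{"kou":57,"nn":25},15,{"b":22,"j":1,"k":40,"sw":62},37],"iq":18}
After op 14 (remove /iq): {"b":[24,{"kou":57,"nn":25},15,{"b":22,"j":1,"k":40,"sw":62},37]}
After op 15 (remove /b/3/j): {"b":[24,{"kou":57,"nn":25},15,{"b":22,"k":40,"sw":62},37]}
After op 16 (add /b/3/q 7): {"b":[24,{"kou":57,"nn":25},15,{"b":22,"k":40,"q":7,"sw":62},37]}
After op 17 (remove /b/3): {"b":[24,{"kou":57,"nn":25},15,37]}
After op 18 (replace /b/2 98): {"b":[24,{"kou":57,"nn":25},98,37]}
After op 19 (replace /b/1/nn 47): {"b":[24,{"kou":57,"nn":47},98,37]}
Size at the root: 1

Answer: 1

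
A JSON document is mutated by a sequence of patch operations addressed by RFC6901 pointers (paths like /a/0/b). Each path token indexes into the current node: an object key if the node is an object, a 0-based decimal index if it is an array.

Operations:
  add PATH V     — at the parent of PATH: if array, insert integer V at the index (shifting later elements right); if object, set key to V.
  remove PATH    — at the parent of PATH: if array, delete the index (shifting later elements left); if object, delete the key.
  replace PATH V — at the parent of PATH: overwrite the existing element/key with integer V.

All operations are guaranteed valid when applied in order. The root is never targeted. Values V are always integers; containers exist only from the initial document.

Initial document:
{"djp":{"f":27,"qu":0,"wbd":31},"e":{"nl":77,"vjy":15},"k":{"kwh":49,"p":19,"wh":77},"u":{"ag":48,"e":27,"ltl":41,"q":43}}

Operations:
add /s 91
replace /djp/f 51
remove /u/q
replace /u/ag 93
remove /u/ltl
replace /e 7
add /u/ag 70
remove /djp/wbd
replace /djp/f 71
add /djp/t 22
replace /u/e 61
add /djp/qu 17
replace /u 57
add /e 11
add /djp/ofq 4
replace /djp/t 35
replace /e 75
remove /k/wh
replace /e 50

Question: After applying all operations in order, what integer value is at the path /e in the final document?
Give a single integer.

Answer: 50

Derivation:
After op 1 (add /s 91): {"djp":{"f":27,"qu":0,"wbd":31},"e":{"nl":77,"vjy":15},"k":{"kwh":49,"p":19,"wh":77},"s":91,"u":{"ag":48,"e":27,"ltl":41,"q":43}}
After op 2 (replace /djp/f 51): {"djp":{"f":51,"qu":0,"wbd":31},"e":{"nl":77,"vjy":15},"k":{"kwh":49,"p":19,"wh":77},"s":91,"u":{"ag":48,"e":27,"ltl":41,"q":43}}
After op 3 (remove /u/q): {"djp":{"f":51,"qu":0,"wbd":31},"e":{"nl":77,"vjy":15},"k":{"kwh":49,"p":19,"wh":77},"s":91,"u":{"ag":48,"e":27,"ltl":41}}
After op 4 (replace /u/ag 93): {"djp":{"f":51,"qu":0,"wbd":31},"e":{"nl":77,"vjy":15},"k":{"kwh":49,"p":19,"wh":77},"s":91,"u":{"ag":93,"e":27,"ltl":41}}
After op 5 (remove /u/ltl): {"djp":{"f":51,"qu":0,"wbd":31},"e":{"nl":77,"vjy":15},"k":{"kwh":49,"p":19,"wh":77},"s":91,"u":{"ag":93,"e":27}}
After op 6 (replace /e 7): {"djp":{"f":51,"qu":0,"wbd":31},"e":7,"k":{"kwh":49,"p":19,"wh":77},"s":91,"u":{"ag":93,"e":27}}
After op 7 (add /u/ag 70): {"djp":{"f":51,"qu":0,"wbd":31},"e":7,"k":{"kwh":49,"p":19,"wh":77},"s":91,"u":{"ag":70,"e":27}}
After op 8 (remove /djp/wbd): {"djp":{"f":51,"qu":0},"e":7,"k":{"kwh":49,"p":19,"wh":77},"s":91,"u":{"ag":70,"e":27}}
After op 9 (replace /djp/f 71): {"djp":{"f":71,"qu":0},"e":7,"k":{"kwh":49,"p":19,"wh":77},"s":91,"u":{"ag":70,"e":27}}
After op 10 (add /djp/t 22): {"djp":{"f":71,"qu":0,"t":22},"e":7,"k":{"kwh":49,"p":19,"wh":77},"s":91,"u":{"ag":70,"e":27}}
After op 11 (replace /u/e 61): {"djp":{"f":71,"qu":0,"t":22},"e":7,"k":{"kwh":49,"p":19,"wh":77},"s":91,"u":{"ag":70,"e":61}}
After op 12 (add /djp/qu 17): {"djp":{"f":71,"qu":17,"t":22},"e":7,"k":{"kwh":49,"p":19,"wh":77},"s":91,"u":{"ag":70,"e":61}}
After op 13 (replace /u 57): {"djp":{"f":71,"qu":17,"t":22},"e":7,"k":{"kwh":49,"p":19,"wh":77},"s":91,"u":57}
After op 14 (add /e 11): {"djp":{"f":71,"qu":17,"t":22},"e":11,"k":{"kwh":49,"p":19,"wh":77},"s":91,"u":57}
After op 15 (add /djp/ofq 4): {"djp":{"f":71,"ofq":4,"qu":17,"t":22},"e":11,"k":{"kwh":49,"p":19,"wh":77},"s":91,"u":57}
After op 16 (replace /djp/t 35): {"djp":{"f":71,"ofq":4,"qu":17,"t":35},"e":11,"k":{"kwh":49,"p":19,"wh":77},"s":91,"u":57}
After op 17 (replace /e 75): {"djp":{"f":71,"ofq":4,"qu":17,"t":35},"e":75,"k":{"kwh":49,"p":19,"wh":77},"s":91,"u":57}
After op 18 (remove /k/wh): {"djp":{"f":71,"ofq":4,"qu":17,"t":35},"e":75,"k":{"kwh":49,"p":19},"s":91,"u":57}
After op 19 (replace /e 50): {"djp":{"f":71,"ofq":4,"qu":17,"t":35},"e":50,"k":{"kwh":49,"p":19},"s":91,"u":57}
Value at /e: 50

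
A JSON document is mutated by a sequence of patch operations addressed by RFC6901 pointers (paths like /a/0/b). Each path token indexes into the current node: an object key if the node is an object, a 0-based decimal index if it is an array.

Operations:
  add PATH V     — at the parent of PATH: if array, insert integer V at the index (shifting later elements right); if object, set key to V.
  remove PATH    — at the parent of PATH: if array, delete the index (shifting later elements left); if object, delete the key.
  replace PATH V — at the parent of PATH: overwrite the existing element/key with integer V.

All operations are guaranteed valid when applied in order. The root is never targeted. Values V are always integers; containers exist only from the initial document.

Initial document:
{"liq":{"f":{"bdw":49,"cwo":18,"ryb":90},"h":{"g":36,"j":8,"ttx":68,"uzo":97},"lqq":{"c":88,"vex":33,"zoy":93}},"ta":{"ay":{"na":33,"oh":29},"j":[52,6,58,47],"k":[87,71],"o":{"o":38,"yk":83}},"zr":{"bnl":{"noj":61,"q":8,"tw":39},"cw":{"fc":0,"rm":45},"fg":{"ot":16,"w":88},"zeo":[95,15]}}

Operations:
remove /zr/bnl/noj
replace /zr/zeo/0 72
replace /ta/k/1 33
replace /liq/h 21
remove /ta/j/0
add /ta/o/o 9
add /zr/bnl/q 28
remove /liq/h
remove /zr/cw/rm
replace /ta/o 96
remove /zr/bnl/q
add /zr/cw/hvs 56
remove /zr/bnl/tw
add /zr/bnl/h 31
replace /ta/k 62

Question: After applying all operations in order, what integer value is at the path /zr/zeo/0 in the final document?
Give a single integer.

After op 1 (remove /zr/bnl/noj): {"liq":{"f":{"bdw":49,"cwo":18,"ryb":90},"h":{"g":36,"j":8,"ttx":68,"uzo":97},"lqq":{"c":88,"vex":33,"zoy":93}},"ta":{"ay":{"na":33,"oh":29},"j":[52,6,58,47],"k":[87,71],"o":{"o":38,"yk":83}},"zr":{"bnl":{"q":8,"tw":39},"cw":{"fc":0,"rm":45},"fg":{"ot":16,"w":88},"zeo":[95,15]}}
After op 2 (replace /zr/zeo/0 72): {"liq":{"f":{"bdw":49,"cwo":18,"ryb":90},"h":{"g":36,"j":8,"ttx":68,"uzo":97},"lqq":{"c":88,"vex":33,"zoy":93}},"ta":{"ay":{"na":33,"oh":29},"j":[52,6,58,47],"k":[87,71],"o":{"o":38,"yk":83}},"zr":{"bnl":{"q":8,"tw":39},"cw":{"fc":0,"rm":45},"fg":{"ot":16,"w":88},"zeo":[72,15]}}
After op 3 (replace /ta/k/1 33): {"liq":{"f":{"bdw":49,"cwo":18,"ryb":90},"h":{"g":36,"j":8,"ttx":68,"uzo":97},"lqq":{"c":88,"vex":33,"zoy":93}},"ta":{"ay":{"na":33,"oh":29},"j":[52,6,58,47],"k":[87,33],"o":{"o":38,"yk":83}},"zr":{"bnl":{"q":8,"tw":39},"cw":{"fc":0,"rm":45},"fg":{"ot":16,"w":88},"zeo":[72,15]}}
After op 4 (replace /liq/h 21): {"liq":{"f":{"bdw":49,"cwo":18,"ryb":90},"h":21,"lqq":{"c":88,"vex":33,"zoy":93}},"ta":{"ay":{"na":33,"oh":29},"j":[52,6,58,47],"k":[87,33],"o":{"o":38,"yk":83}},"zr":{"bnl":{"q":8,"tw":39},"cw":{"fc":0,"rm":45},"fg":{"ot":16,"w":88},"zeo":[72,15]}}
After op 5 (remove /ta/j/0): {"liq":{"f":{"bdw":49,"cwo":18,"ryb":90},"h":21,"lqq":{"c":88,"vex":33,"zoy":93}},"ta":{"ay":{"na":33,"oh":29},"j":[6,58,47],"k":[87,33],"o":{"o":38,"yk":83}},"zr":{"bnl":{"q":8,"tw":39},"cw":{"fc":0,"rm":45},"fg":{"ot":16,"w":88},"zeo":[72,15]}}
After op 6 (add /ta/o/o 9): {"liq":{"f":{"bdw":49,"cwo":18,"ryb":90},"h":21,"lqq":{"c":88,"vex":33,"zoy":93}},"ta":{"ay":{"na":33,"oh":29},"j":[6,58,47],"k":[87,33],"o":{"o":9,"yk":83}},"zr":{"bnl":{"q":8,"tw":39},"cw":{"fc":0,"rm":45},"fg":{"ot":16,"w":88},"zeo":[72,15]}}
After op 7 (add /zr/bnl/q 28): {"liq":{"f":{"bdw":49,"cwo":18,"ryb":90},"h":21,"lqq":{"c":88,"vex":33,"zoy":93}},"ta":{"ay":{"na":33,"oh":29},"j":[6,58,47],"k":[87,33],"o":{"o":9,"yk":83}},"zr":{"bnl":{"q":28,"tw":39},"cw":{"fc":0,"rm":45},"fg":{"ot":16,"w":88},"zeo":[72,15]}}
After op 8 (remove /liq/h): {"liq":{"f":{"bdw":49,"cwo":18,"ryb":90},"lqq":{"c":88,"vex":33,"zoy":93}},"ta":{"ay":{"na":33,"oh":29},"j":[6,58,47],"k":[87,33],"o":{"o":9,"yk":83}},"zr":{"bnl":{"q":28,"tw":39},"cw":{"fc":0,"rm":45},"fg":{"ot":16,"w":88},"zeo":[72,15]}}
After op 9 (remove /zr/cw/rm): {"liq":{"f":{"bdw":49,"cwo":18,"ryb":90},"lqq":{"c":88,"vex":33,"zoy":93}},"ta":{"ay":{"na":33,"oh":29},"j":[6,58,47],"k":[87,33],"o":{"o":9,"yk":83}},"zr":{"bnl":{"q":28,"tw":39},"cw":{"fc":0},"fg":{"ot":16,"w":88},"zeo":[72,15]}}
After op 10 (replace /ta/o 96): {"liq":{"f":{"bdw":49,"cwo":18,"ryb":90},"lqq":{"c":88,"vex":33,"zoy":93}},"ta":{"ay":{"na":33,"oh":29},"j":[6,58,47],"k":[87,33],"o":96},"zr":{"bnl":{"q":28,"tw":39},"cw":{"fc":0},"fg":{"ot":16,"w":88},"zeo":[72,15]}}
After op 11 (remove /zr/bnl/q): {"liq":{"f":{"bdw":49,"cwo":18,"ryb":90},"lqq":{"c":88,"vex":33,"zoy":93}},"ta":{"ay":{"na":33,"oh":29},"j":[6,58,47],"k":[87,33],"o":96},"zr":{"bnl":{"tw":39},"cw":{"fc":0},"fg":{"ot":16,"w":88},"zeo":[72,15]}}
After op 12 (add /zr/cw/hvs 56): {"liq":{"f":{"bdw":49,"cwo":18,"ryb":90},"lqq":{"c":88,"vex":33,"zoy":93}},"ta":{"ay":{"na":33,"oh":29},"j":[6,58,47],"k":[87,33],"o":96},"zr":{"bnl":{"tw":39},"cw":{"fc":0,"hvs":56},"fg":{"ot":16,"w":88},"zeo":[72,15]}}
After op 13 (remove /zr/bnl/tw): {"liq":{"f":{"bdw":49,"cwo":18,"ryb":90},"lqq":{"c":88,"vex":33,"zoy":93}},"ta":{"ay":{"na":33,"oh":29},"j":[6,58,47],"k":[87,33],"o":96},"zr":{"bnl":{},"cw":{"fc":0,"hvs":56},"fg":{"ot":16,"w":88},"zeo":[72,15]}}
After op 14 (add /zr/bnl/h 31): {"liq":{"f":{"bdw":49,"cwo":18,"ryb":90},"lqq":{"c":88,"vex":33,"zoy":93}},"ta":{"ay":{"na":33,"oh":29},"j":[6,58,47],"k":[87,33],"o":96},"zr":{"bnl":{"h":31},"cw":{"fc":0,"hvs":56},"fg":{"ot":16,"w":88},"zeo":[72,15]}}
After op 15 (replace /ta/k 62): {"liq":{"f":{"bdw":49,"cwo":18,"ryb":90},"lqq":{"c":88,"vex":33,"zoy":93}},"ta":{"ay":{"na":33,"oh":29},"j":[6,58,47],"k":62,"o":96},"zr":{"bnl":{"h":31},"cw":{"fc":0,"hvs":56},"fg":{"ot":16,"w":88},"zeo":[72,15]}}
Value at /zr/zeo/0: 72

Answer: 72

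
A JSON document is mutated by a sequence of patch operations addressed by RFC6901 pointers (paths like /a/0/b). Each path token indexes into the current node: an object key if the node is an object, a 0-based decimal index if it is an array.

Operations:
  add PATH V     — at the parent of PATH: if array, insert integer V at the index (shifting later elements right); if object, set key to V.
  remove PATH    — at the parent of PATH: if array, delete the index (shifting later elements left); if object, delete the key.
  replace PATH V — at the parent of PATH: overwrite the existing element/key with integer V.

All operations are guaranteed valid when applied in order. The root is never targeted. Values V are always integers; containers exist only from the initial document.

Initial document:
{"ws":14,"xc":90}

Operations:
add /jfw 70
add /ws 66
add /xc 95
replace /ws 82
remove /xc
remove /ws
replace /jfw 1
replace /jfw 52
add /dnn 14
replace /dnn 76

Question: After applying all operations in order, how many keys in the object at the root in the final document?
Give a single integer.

Answer: 2

Derivation:
After op 1 (add /jfw 70): {"jfw":70,"ws":14,"xc":90}
After op 2 (add /ws 66): {"jfw":70,"ws":66,"xc":90}
After op 3 (add /xc 95): {"jfw":70,"ws":66,"xc":95}
After op 4 (replace /ws 82): {"jfw":70,"ws":82,"xc":95}
After op 5 (remove /xc): {"jfw":70,"ws":82}
After op 6 (remove /ws): {"jfw":70}
After op 7 (replace /jfw 1): {"jfw":1}
After op 8 (replace /jfw 52): {"jfw":52}
After op 9 (add /dnn 14): {"dnn":14,"jfw":52}
After op 10 (replace /dnn 76): {"dnn":76,"jfw":52}
Size at the root: 2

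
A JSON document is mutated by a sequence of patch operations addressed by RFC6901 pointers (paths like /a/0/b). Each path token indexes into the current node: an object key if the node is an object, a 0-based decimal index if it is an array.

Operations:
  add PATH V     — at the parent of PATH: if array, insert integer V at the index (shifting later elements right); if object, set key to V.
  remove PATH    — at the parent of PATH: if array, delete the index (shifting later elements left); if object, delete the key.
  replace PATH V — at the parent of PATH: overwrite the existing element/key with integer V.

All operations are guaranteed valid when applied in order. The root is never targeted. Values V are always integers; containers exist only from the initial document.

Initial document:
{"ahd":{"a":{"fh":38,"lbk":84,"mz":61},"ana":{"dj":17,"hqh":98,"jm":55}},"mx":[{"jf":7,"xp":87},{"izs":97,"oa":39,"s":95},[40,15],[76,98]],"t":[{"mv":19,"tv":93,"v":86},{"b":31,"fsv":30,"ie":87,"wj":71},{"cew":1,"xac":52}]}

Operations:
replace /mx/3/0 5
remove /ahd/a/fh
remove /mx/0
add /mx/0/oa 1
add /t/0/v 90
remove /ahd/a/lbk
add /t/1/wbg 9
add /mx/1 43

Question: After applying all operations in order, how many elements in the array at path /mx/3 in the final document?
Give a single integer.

Answer: 2

Derivation:
After op 1 (replace /mx/3/0 5): {"ahd":{"a":{"fh":38,"lbk":84,"mz":61},"ana":{"dj":17,"hqh":98,"jm":55}},"mx":[{"jf":7,"xp":87},{"izs":97,"oa":39,"s":95},[40,15],[5,98]],"t":[{"mv":19,"tv":93,"v":86},{"b":31,"fsv":30,"ie":87,"wj":71},{"cew":1,"xac":52}]}
After op 2 (remove /ahd/a/fh): {"ahd":{"a":{"lbk":84,"mz":61},"ana":{"dj":17,"hqh":98,"jm":55}},"mx":[{"jf":7,"xp":87},{"izs":97,"oa":39,"s":95},[40,15],[5,98]],"t":[{"mv":19,"tv":93,"v":86},{"b":31,"fsv":30,"ie":87,"wj":71},{"cew":1,"xac":52}]}
After op 3 (remove /mx/0): {"ahd":{"a":{"lbk":84,"mz":61},"ana":{"dj":17,"hqh":98,"jm":55}},"mx":[{"izs":97,"oa":39,"s":95},[40,15],[5,98]],"t":[{"mv":19,"tv":93,"v":86},{"b":31,"fsv":30,"ie":87,"wj":71},{"cew":1,"xac":52}]}
After op 4 (add /mx/0/oa 1): {"ahd":{"a":{"lbk":84,"mz":61},"ana":{"dj":17,"hqh":98,"jm":55}},"mx":[{"izs":97,"oa":1,"s":95},[40,15],[5,98]],"t":[{"mv":19,"tv":93,"v":86},{"b":31,"fsv":30,"ie":87,"wj":71},{"cew":1,"xac":52}]}
After op 5 (add /t/0/v 90): {"ahd":{"a":{"lbk":84,"mz":61},"ana":{"dj":17,"hqh":98,"jm":55}},"mx":[{"izs":97,"oa":1,"s":95},[40,15],[5,98]],"t":[{"mv":19,"tv":93,"v":90},{"b":31,"fsv":30,"ie":87,"wj":71},{"cew":1,"xac":52}]}
After op 6 (remove /ahd/a/lbk): {"ahd":{"a":{"mz":61},"ana":{"dj":17,"hqh":98,"jm":55}},"mx":[{"izs":97,"oa":1,"s":95},[40,15],[5,98]],"t":[{"mv":19,"tv":93,"v":90},{"b":31,"fsv":30,"ie":87,"wj":71},{"cew":1,"xac":52}]}
After op 7 (add /t/1/wbg 9): {"ahd":{"a":{"mz":61},"ana":{"dj":17,"hqh":98,"jm":55}},"mx":[{"izs":97,"oa":1,"s":95},[40,15],[5,98]],"t":[{"mv":19,"tv":93,"v":90},{"b":31,"fsv":30,"ie":87,"wbg":9,"wj":71},{"cew":1,"xac":52}]}
After op 8 (add /mx/1 43): {"ahd":{"a":{"mz":61},"ana":{"dj":17,"hqh":98,"jm":55}},"mx":[{"izs":97,"oa":1,"s":95},43,[40,15],[5,98]],"t":[{"mv":19,"tv":93,"v":90},{"b":31,"fsv":30,"ie":87,"wbg":9,"wj":71},{"cew":1,"xac":52}]}
Size at path /mx/3: 2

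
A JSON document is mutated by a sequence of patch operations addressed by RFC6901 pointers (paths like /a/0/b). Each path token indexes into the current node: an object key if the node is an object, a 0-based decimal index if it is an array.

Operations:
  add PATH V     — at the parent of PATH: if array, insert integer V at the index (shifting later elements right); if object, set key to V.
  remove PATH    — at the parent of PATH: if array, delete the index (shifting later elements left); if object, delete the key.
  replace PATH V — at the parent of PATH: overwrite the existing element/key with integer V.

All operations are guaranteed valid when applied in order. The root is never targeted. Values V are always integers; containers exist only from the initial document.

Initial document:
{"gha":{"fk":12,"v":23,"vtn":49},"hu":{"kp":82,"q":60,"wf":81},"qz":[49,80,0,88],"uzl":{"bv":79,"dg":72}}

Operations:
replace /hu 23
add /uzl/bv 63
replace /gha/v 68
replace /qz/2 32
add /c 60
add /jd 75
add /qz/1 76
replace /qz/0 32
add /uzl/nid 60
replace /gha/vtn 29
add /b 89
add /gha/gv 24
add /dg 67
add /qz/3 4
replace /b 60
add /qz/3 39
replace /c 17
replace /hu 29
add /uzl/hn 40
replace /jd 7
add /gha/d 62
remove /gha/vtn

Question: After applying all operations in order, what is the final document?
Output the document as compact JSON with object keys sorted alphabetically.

Answer: {"b":60,"c":17,"dg":67,"gha":{"d":62,"fk":12,"gv":24,"v":68},"hu":29,"jd":7,"qz":[32,76,80,39,4,32,88],"uzl":{"bv":63,"dg":72,"hn":40,"nid":60}}

Derivation:
After op 1 (replace /hu 23): {"gha":{"fk":12,"v":23,"vtn":49},"hu":23,"qz":[49,80,0,88],"uzl":{"bv":79,"dg":72}}
After op 2 (add /uzl/bv 63): {"gha":{"fk":12,"v":23,"vtn":49},"hu":23,"qz":[49,80,0,88],"uzl":{"bv":63,"dg":72}}
After op 3 (replace /gha/v 68): {"gha":{"fk":12,"v":68,"vtn":49},"hu":23,"qz":[49,80,0,88],"uzl":{"bv":63,"dg":72}}
After op 4 (replace /qz/2 32): {"gha":{"fk":12,"v":68,"vtn":49},"hu":23,"qz":[49,80,32,88],"uzl":{"bv":63,"dg":72}}
After op 5 (add /c 60): {"c":60,"gha":{"fk":12,"v":68,"vtn":49},"hu":23,"qz":[49,80,32,88],"uzl":{"bv":63,"dg":72}}
After op 6 (add /jd 75): {"c":60,"gha":{"fk":12,"v":68,"vtn":49},"hu":23,"jd":75,"qz":[49,80,32,88],"uzl":{"bv":63,"dg":72}}
After op 7 (add /qz/1 76): {"c":60,"gha":{"fk":12,"v":68,"vtn":49},"hu":23,"jd":75,"qz":[49,76,80,32,88],"uzl":{"bv":63,"dg":72}}
After op 8 (replace /qz/0 32): {"c":60,"gha":{"fk":12,"v":68,"vtn":49},"hu":23,"jd":75,"qz":[32,76,80,32,88],"uzl":{"bv":63,"dg":72}}
After op 9 (add /uzl/nid 60): {"c":60,"gha":{"fk":12,"v":68,"vtn":49},"hu":23,"jd":75,"qz":[32,76,80,32,88],"uzl":{"bv":63,"dg":72,"nid":60}}
After op 10 (replace /gha/vtn 29): {"c":60,"gha":{"fk":12,"v":68,"vtn":29},"hu":23,"jd":75,"qz":[32,76,80,32,88],"uzl":{"bv":63,"dg":72,"nid":60}}
After op 11 (add /b 89): {"b":89,"c":60,"gha":{"fk":12,"v":68,"vtn":29},"hu":23,"jd":75,"qz":[32,76,80,32,88],"uzl":{"bv":63,"dg":72,"nid":60}}
After op 12 (add /gha/gv 24): {"b":89,"c":60,"gha":{"fk":12,"gv":24,"v":68,"vtn":29},"hu":23,"jd":75,"qz":[32,76,80,32,88],"uzl":{"bv":63,"dg":72,"nid":60}}
After op 13 (add /dg 67): {"b":89,"c":60,"dg":67,"gha":{"fk":12,"gv":24,"v":68,"vtn":29},"hu":23,"jd":75,"qz":[32,76,80,32,88],"uzl":{"bv":63,"dg":72,"nid":60}}
After op 14 (add /qz/3 4): {"b":89,"c":60,"dg":67,"gha":{"fk":12,"gv":24,"v":68,"vtn":29},"hu":23,"jd":75,"qz":[32,76,80,4,32,88],"uzl":{"bv":63,"dg":72,"nid":60}}
After op 15 (replace /b 60): {"b":60,"c":60,"dg":67,"gha":{"fk":12,"gv":24,"v":68,"vtn":29},"hu":23,"jd":75,"qz":[32,76,80,4,32,88],"uzl":{"bv":63,"dg":72,"nid":60}}
After op 16 (add /qz/3 39): {"b":60,"c":60,"dg":67,"gha":{"fk":12,"gv":24,"v":68,"vtn":29},"hu":23,"jd":75,"qz":[32,76,80,39,4,32,88],"uzl":{"bv":63,"dg":72,"nid":60}}
After op 17 (replace /c 17): {"b":60,"c":17,"dg":67,"gha":{"fk":12,"gv":24,"v":68,"vtn":29},"hu":23,"jd":75,"qz":[32,76,80,39,4,32,88],"uzl":{"bv":63,"dg":72,"nid":60}}
After op 18 (replace /hu 29): {"b":60,"c":17,"dg":67,"gha":{"fk":12,"gv":24,"v":68,"vtn":29},"hu":29,"jd":75,"qz":[32,76,80,39,4,32,88],"uzl":{"bv":63,"dg":72,"nid":60}}
After op 19 (add /uzl/hn 40): {"b":60,"c":17,"dg":67,"gha":{"fk":12,"gv":24,"v":68,"vtn":29},"hu":29,"jd":75,"qz":[32,76,80,39,4,32,88],"uzl":{"bv":63,"dg":72,"hn":40,"nid":60}}
After op 20 (replace /jd 7): {"b":60,"c":17,"dg":67,"gha":{"fk":12,"gv":24,"v":68,"vtn":29},"hu":29,"jd":7,"qz":[32,76,80,39,4,32,88],"uzl":{"bv":63,"dg":72,"hn":40,"nid":60}}
After op 21 (add /gha/d 62): {"b":60,"c":17,"dg":67,"gha":{"d":62,"fk":12,"gv":24,"v":68,"vtn":29},"hu":29,"jd":7,"qz":[32,76,80,39,4,32,88],"uzl":{"bv":63,"dg":72,"hn":40,"nid":60}}
After op 22 (remove /gha/vtn): {"b":60,"c":17,"dg":67,"gha":{"d":62,"fk":12,"gv":24,"v":68},"hu":29,"jd":7,"qz":[32,76,80,39,4,32,88],"uzl":{"bv":63,"dg":72,"hn":40,"nid":60}}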